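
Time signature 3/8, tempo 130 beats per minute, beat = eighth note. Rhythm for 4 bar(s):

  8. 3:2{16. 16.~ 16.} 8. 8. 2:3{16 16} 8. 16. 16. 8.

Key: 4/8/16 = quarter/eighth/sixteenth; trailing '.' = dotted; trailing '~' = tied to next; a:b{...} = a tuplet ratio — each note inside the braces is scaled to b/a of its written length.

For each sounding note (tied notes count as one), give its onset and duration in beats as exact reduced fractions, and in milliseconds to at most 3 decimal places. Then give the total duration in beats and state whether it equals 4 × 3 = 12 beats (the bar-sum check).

1) 0.0ms=0b +692.308ms=3/2b
2) 692.308ms=3/2b +230.769ms=1/2b
3) 923.077ms=2b +461.538ms=1b
4) 1384.615ms=3b +692.308ms=3/2b
5) 2076.923ms=9/2b +692.308ms=3/2b
6) 2769.231ms=6b +346.154ms=3/4b
7) 3115.385ms=27/4b +346.154ms=3/4b
8) 3461.538ms=15/2b +692.308ms=3/2b
9) 4153.846ms=9b +346.154ms=3/4b
10) 4500.0ms=39/4b +346.154ms=3/4b
11) 4846.154ms=21/2b +692.308ms=3/2b
Σ=12b of 12 (130bpm 3/8) — PASS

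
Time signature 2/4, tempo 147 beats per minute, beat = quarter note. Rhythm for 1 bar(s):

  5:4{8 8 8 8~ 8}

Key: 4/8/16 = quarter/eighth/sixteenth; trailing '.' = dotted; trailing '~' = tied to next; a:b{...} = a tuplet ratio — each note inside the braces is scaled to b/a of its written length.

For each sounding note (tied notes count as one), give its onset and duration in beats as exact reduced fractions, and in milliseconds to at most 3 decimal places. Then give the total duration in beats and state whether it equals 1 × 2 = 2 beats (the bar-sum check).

1) 0.0ms=0b +163.265ms=2/5b
2) 163.265ms=2/5b +163.265ms=2/5b
3) 326.531ms=4/5b +163.265ms=2/5b
4) 489.796ms=6/5b +326.531ms=4/5b
Σ=2b of 2 (147bpm 2/4) — PASS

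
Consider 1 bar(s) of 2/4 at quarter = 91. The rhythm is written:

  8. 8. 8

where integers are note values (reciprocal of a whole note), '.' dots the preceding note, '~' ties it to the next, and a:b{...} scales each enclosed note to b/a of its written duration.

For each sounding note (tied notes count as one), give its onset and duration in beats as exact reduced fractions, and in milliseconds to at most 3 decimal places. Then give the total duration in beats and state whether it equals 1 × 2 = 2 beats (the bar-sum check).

1) 0.0ms=0b +494.505ms=3/4b
2) 494.505ms=3/4b +494.505ms=3/4b
3) 989.011ms=3/2b +329.67ms=1/2b
Σ=2b of 2 (91bpm 2/4) — PASS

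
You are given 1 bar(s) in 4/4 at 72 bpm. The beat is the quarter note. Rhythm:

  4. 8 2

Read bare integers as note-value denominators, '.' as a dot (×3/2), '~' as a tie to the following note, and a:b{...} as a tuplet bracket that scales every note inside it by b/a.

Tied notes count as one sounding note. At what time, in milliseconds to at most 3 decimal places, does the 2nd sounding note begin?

1. 0.0ms @ 0 + 1250.0ms (3/2)
2. 1250.0ms @ 3/2 + 416.667ms (1/2)
3. 1666.667ms @ 2 + 1666.667ms (2)

note 2 onset = 3/2b = 1250.0ms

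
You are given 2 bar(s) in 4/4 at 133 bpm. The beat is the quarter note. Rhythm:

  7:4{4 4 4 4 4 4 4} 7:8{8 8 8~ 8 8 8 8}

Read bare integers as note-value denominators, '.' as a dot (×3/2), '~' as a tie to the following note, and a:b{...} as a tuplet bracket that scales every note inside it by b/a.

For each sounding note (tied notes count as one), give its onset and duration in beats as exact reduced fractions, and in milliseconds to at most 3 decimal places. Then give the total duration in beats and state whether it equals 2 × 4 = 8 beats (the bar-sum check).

1) 0.0ms=0b +257.787ms=4/7b
2) 257.787ms=4/7b +257.787ms=4/7b
3) 515.575ms=8/7b +257.787ms=4/7b
4) 773.362ms=12/7b +257.787ms=4/7b
5) 1031.149ms=16/7b +257.787ms=4/7b
6) 1288.937ms=20/7b +257.787ms=4/7b
7) 1546.724ms=24/7b +257.787ms=4/7b
8) 1804.511ms=4b +257.787ms=4/7b
9) 2062.299ms=32/7b +257.787ms=4/7b
10) 2320.086ms=36/7b +515.575ms=8/7b
11) 2835.661ms=44/7b +257.787ms=4/7b
12) 3093.448ms=48/7b +257.787ms=4/7b
13) 3351.235ms=52/7b +257.787ms=4/7b
Σ=8b of 8 (133bpm 4/4) — PASS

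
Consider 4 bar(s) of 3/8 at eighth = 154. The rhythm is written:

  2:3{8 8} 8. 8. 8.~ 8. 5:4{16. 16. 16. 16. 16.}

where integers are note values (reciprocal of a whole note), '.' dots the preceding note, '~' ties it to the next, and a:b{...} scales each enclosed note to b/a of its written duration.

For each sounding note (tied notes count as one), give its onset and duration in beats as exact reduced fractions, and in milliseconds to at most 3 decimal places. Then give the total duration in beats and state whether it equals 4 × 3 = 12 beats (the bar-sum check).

1) 0.0ms=0b +584.416ms=3/2b
2) 584.416ms=3/2b +584.416ms=3/2b
3) 1168.831ms=3b +584.416ms=3/2b
4) 1753.247ms=9/2b +584.416ms=3/2b
5) 2337.662ms=6b +1168.831ms=3b
6) 3506.494ms=9b +233.766ms=3/5b
7) 3740.26ms=48/5b +233.766ms=3/5b
8) 3974.026ms=51/5b +233.766ms=3/5b
9) 4207.792ms=54/5b +233.766ms=3/5b
10) 4441.558ms=57/5b +233.766ms=3/5b
Σ=12b of 12 (154bpm 3/8) — PASS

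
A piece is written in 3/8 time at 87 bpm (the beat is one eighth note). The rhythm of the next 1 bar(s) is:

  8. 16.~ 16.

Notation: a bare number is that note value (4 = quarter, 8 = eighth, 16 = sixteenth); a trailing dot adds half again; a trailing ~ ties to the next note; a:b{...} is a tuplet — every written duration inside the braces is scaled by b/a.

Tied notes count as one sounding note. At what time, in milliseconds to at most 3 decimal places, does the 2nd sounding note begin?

1. 0.0ms @ 0 + 1034.483ms (3/2)
2. 1034.483ms @ 3/2 + 1034.483ms (3/2)

note 2 onset = 3/2b = 1034.483ms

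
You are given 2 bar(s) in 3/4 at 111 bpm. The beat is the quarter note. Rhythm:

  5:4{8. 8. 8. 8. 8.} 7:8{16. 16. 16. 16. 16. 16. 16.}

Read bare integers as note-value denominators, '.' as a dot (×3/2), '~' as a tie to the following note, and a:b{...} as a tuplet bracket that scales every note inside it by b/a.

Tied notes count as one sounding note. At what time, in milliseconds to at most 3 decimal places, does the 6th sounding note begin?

1. 0.0ms @ 0 + 324.324ms (3/5)
2. 324.324ms @ 3/5 + 324.324ms (3/5)
3. 648.649ms @ 6/5 + 324.324ms (3/5)
4. 972.973ms @ 9/5 + 324.324ms (3/5)
5. 1297.297ms @ 12/5 + 324.324ms (3/5)
6. 1621.622ms @ 3 + 231.66ms (3/7)
7. 1853.282ms @ 24/7 + 231.66ms (3/7)
8. 2084.942ms @ 27/7 + 231.66ms (3/7)
9. 2316.602ms @ 30/7 + 231.66ms (3/7)
10. 2548.263ms @ 33/7 + 231.66ms (3/7)
11. 2779.923ms @ 36/7 + 231.66ms (3/7)
12. 3011.583ms @ 39/7 + 231.66ms (3/7)

note 6 onset = 3b = 1621.622ms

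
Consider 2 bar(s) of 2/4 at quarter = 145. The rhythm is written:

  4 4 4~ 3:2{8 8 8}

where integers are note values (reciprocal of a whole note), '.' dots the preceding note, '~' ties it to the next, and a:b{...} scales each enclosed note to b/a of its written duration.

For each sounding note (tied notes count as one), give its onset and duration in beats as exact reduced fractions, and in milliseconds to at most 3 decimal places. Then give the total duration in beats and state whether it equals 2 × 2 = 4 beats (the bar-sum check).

1) 0.0ms=0b +413.793ms=1b
2) 413.793ms=1b +413.793ms=1b
3) 827.586ms=2b +551.724ms=4/3b
4) 1379.31ms=10/3b +137.931ms=1/3b
5) 1517.241ms=11/3b +137.931ms=1/3b
Σ=4b of 4 (145bpm 2/4) — PASS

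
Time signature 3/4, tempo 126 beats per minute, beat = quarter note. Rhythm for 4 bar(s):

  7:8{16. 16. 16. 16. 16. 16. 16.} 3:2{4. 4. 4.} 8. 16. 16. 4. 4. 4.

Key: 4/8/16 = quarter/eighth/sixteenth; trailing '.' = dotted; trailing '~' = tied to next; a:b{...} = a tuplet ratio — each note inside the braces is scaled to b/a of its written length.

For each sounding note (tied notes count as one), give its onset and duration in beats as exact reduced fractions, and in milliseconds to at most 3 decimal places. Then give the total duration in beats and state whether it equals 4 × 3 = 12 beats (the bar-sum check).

1) 0.0ms=0b +204.082ms=3/7b
2) 204.082ms=3/7b +204.082ms=3/7b
3) 408.163ms=6/7b +204.082ms=3/7b
4) 612.245ms=9/7b +204.082ms=3/7b
5) 816.327ms=12/7b +204.082ms=3/7b
6) 1020.408ms=15/7b +204.082ms=3/7b
7) 1224.49ms=18/7b +204.082ms=3/7b
8) 1428.571ms=3b +476.19ms=1b
9) 1904.762ms=4b +476.19ms=1b
10) 2380.952ms=5b +476.19ms=1b
11) 2857.143ms=6b +357.143ms=3/4b
12) 3214.286ms=27/4b +178.571ms=3/8b
13) 3392.857ms=57/8b +178.571ms=3/8b
14) 3571.429ms=15/2b +714.286ms=3/2b
15) 4285.714ms=9b +714.286ms=3/2b
16) 5000.0ms=21/2b +714.286ms=3/2b
Σ=12b of 12 (126bpm 3/4) — PASS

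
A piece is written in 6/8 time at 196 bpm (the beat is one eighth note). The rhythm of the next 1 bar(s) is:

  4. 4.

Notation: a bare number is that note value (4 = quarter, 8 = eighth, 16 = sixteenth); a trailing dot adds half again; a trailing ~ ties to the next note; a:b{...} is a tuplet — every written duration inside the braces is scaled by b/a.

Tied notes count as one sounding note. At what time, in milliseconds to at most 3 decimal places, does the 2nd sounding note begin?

note 2 onset = 3b = 918.367ms

1. 0.0ms @ 0 + 918.367ms (3)
2. 918.367ms @ 3 + 918.367ms (3)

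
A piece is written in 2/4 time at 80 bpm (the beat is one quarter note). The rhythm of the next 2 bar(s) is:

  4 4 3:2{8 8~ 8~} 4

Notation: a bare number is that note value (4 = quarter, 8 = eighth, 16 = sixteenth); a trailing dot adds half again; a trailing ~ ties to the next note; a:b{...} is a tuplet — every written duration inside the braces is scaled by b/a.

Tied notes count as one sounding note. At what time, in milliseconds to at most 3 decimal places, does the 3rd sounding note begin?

note 3 onset = 2b = 1500.0ms

1. 0.0ms @ 0 + 750.0ms (1)
2. 750.0ms @ 1 + 750.0ms (1)
3. 1500.0ms @ 2 + 250.0ms (1/3)
4. 1750.0ms @ 7/3 + 1250.0ms (5/3)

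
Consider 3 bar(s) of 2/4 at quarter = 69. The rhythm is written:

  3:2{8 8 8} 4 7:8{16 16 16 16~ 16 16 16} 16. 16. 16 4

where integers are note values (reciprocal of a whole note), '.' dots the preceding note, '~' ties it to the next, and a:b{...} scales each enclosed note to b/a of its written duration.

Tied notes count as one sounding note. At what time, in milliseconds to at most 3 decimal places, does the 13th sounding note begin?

note 13 onset = 19/4b = 4130.435ms

1. 0.0ms @ 0 + 289.855ms (1/3)
2. 289.855ms @ 1/3 + 289.855ms (1/3)
3. 579.71ms @ 2/3 + 289.855ms (1/3)
4. 869.565ms @ 1 + 869.565ms (1)
5. 1739.13ms @ 2 + 248.447ms (2/7)
6. 1987.578ms @ 16/7 + 248.447ms (2/7)
7. 2236.025ms @ 18/7 + 248.447ms (2/7)
8. 2484.472ms @ 20/7 + 496.894ms (4/7)
9. 2981.366ms @ 24/7 + 248.447ms (2/7)
10. 3229.814ms @ 26/7 + 248.447ms (2/7)
11. 3478.261ms @ 4 + 326.087ms (3/8)
12. 3804.348ms @ 35/8 + 326.087ms (3/8)
13. 4130.435ms @ 19/4 + 217.391ms (1/4)
14. 4347.826ms @ 5 + 869.565ms (1)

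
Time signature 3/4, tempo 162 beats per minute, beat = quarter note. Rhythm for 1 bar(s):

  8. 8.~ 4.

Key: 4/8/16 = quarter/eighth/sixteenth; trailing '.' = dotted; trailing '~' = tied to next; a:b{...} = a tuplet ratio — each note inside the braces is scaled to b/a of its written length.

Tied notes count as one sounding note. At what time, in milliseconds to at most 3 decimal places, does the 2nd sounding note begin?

note 2 onset = 3/4b = 277.778ms

1. 0.0ms @ 0 + 277.778ms (3/4)
2. 277.778ms @ 3/4 + 833.333ms (9/4)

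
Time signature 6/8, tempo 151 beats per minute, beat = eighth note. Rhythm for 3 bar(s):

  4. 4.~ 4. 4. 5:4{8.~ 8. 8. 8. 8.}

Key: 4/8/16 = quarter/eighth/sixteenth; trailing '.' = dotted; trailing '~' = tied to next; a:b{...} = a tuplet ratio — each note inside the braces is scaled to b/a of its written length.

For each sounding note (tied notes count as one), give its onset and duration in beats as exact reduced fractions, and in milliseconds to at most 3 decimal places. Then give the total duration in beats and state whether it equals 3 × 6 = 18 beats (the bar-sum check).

1) 0.0ms=0b +1192.053ms=3b
2) 1192.053ms=3b +2384.106ms=6b
3) 3576.159ms=9b +1192.053ms=3b
4) 4768.212ms=12b +953.642ms=12/5b
5) 5721.854ms=72/5b +476.821ms=6/5b
6) 6198.675ms=78/5b +476.821ms=6/5b
7) 6675.497ms=84/5b +476.821ms=6/5b
Σ=18b of 18 (151bpm 6/8) — PASS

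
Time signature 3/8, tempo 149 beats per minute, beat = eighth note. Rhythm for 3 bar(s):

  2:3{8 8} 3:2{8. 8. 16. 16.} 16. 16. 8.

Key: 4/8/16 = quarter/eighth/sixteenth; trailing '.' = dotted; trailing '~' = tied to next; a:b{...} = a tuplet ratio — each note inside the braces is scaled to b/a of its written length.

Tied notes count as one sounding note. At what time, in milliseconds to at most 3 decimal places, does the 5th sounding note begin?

note 5 onset = 5b = 2013.423ms

1. 0.0ms @ 0 + 604.027ms (3/2)
2. 604.027ms @ 3/2 + 604.027ms (3/2)
3. 1208.054ms @ 3 + 402.685ms (1)
4. 1610.738ms @ 4 + 402.685ms (1)
5. 2013.423ms @ 5 + 201.342ms (1/2)
6. 2214.765ms @ 11/2 + 201.342ms (1/2)
7. 2416.107ms @ 6 + 302.013ms (3/4)
8. 2718.121ms @ 27/4 + 302.013ms (3/4)
9. 3020.134ms @ 15/2 + 604.027ms (3/2)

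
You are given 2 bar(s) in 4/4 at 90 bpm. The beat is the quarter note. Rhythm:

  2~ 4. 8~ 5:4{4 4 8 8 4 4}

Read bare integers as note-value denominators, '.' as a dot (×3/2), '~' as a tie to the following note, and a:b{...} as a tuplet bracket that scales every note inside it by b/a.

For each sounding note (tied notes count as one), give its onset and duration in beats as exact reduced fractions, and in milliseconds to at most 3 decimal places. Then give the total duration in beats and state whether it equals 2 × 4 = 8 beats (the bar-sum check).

1) 0.0ms=0b +2333.333ms=7/2b
2) 2333.333ms=7/2b +866.667ms=13/10b
3) 3200.0ms=24/5b +533.333ms=4/5b
4) 3733.333ms=28/5b +266.667ms=2/5b
5) 4000.0ms=6b +266.667ms=2/5b
6) 4266.667ms=32/5b +533.333ms=4/5b
7) 4800.0ms=36/5b +533.333ms=4/5b
Σ=8b of 8 (90bpm 4/4) — PASS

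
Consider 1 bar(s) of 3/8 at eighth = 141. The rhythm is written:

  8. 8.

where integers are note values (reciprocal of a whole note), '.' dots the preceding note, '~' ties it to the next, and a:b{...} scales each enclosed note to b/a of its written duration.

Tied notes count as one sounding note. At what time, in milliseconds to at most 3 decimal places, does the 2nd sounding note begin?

note 2 onset = 3/2b = 638.298ms

1. 0.0ms @ 0 + 638.298ms (3/2)
2. 638.298ms @ 3/2 + 638.298ms (3/2)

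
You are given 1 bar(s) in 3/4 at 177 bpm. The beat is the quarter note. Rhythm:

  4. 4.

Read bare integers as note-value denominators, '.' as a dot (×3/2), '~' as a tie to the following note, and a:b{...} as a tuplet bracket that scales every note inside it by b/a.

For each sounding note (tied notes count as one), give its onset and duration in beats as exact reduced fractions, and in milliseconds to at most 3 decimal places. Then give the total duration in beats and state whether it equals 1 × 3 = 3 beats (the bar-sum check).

1) 0.0ms=0b +508.475ms=3/2b
2) 508.475ms=3/2b +508.475ms=3/2b
Σ=3b of 3 (177bpm 3/4) — PASS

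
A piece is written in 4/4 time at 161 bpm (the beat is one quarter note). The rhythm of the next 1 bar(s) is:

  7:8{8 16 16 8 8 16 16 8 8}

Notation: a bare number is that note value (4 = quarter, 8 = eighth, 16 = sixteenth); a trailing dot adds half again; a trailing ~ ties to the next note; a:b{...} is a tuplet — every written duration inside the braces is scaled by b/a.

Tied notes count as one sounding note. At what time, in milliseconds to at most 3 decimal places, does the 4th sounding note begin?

1. 0.0ms @ 0 + 212.955ms (4/7)
2. 212.955ms @ 4/7 + 106.477ms (2/7)
3. 319.432ms @ 6/7 + 106.477ms (2/7)
4. 425.909ms @ 8/7 + 212.955ms (4/7)
5. 638.864ms @ 12/7 + 212.955ms (4/7)
6. 851.819ms @ 16/7 + 106.477ms (2/7)
7. 958.296ms @ 18/7 + 106.477ms (2/7)
8. 1064.774ms @ 20/7 + 212.955ms (4/7)
9. 1277.728ms @ 24/7 + 212.955ms (4/7)

note 4 onset = 8/7b = 425.909ms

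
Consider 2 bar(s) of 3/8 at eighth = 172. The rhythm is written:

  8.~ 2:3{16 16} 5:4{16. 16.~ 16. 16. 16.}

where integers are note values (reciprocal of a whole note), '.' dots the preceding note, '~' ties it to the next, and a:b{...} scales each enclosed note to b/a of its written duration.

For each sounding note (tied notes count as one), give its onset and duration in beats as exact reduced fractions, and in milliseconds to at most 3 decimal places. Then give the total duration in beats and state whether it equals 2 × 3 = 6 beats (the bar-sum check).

1) 0.0ms=0b +784.884ms=9/4b
2) 784.884ms=9/4b +261.628ms=3/4b
3) 1046.512ms=3b +209.302ms=3/5b
4) 1255.814ms=18/5b +418.605ms=6/5b
5) 1674.419ms=24/5b +209.302ms=3/5b
6) 1883.721ms=27/5b +209.302ms=3/5b
Σ=6b of 6 (172bpm 3/8) — PASS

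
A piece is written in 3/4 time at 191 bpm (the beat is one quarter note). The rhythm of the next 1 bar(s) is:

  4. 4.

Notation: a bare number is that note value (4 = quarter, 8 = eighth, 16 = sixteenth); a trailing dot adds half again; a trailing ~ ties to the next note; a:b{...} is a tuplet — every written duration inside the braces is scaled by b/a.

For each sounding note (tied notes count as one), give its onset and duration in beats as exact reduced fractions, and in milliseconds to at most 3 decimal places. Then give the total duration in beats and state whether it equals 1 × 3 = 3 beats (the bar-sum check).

1) 0.0ms=0b +471.204ms=3/2b
2) 471.204ms=3/2b +471.204ms=3/2b
Σ=3b of 3 (191bpm 3/4) — PASS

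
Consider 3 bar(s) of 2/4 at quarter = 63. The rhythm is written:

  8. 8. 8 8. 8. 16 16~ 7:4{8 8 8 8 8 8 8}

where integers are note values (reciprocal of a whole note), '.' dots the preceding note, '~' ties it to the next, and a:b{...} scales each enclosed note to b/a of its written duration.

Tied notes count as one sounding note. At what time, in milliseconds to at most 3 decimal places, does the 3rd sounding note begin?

1. 0.0ms @ 0 + 714.286ms (3/4)
2. 714.286ms @ 3/4 + 714.286ms (3/4)
3. 1428.571ms @ 3/2 + 476.19ms (1/2)
4. 1904.762ms @ 2 + 714.286ms (3/4)
5. 2619.048ms @ 11/4 + 714.286ms (3/4)
6. 3333.333ms @ 7/2 + 238.095ms (1/4)
7. 3571.429ms @ 15/4 + 510.204ms (15/28)
8. 4081.633ms @ 30/7 + 272.109ms (2/7)
9. 4353.741ms @ 32/7 + 272.109ms (2/7)
10. 4625.85ms @ 34/7 + 272.109ms (2/7)
11. 4897.959ms @ 36/7 + 272.109ms (2/7)
12. 5170.068ms @ 38/7 + 272.109ms (2/7)
13. 5442.177ms @ 40/7 + 272.109ms (2/7)

note 3 onset = 3/2b = 1428.571ms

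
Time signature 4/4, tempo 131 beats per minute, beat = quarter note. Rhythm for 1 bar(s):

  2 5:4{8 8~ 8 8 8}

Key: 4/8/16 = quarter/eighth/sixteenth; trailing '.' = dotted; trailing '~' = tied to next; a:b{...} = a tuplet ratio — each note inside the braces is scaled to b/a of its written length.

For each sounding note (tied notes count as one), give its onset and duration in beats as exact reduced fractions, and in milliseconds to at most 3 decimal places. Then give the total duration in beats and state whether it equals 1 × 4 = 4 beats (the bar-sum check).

1) 0.0ms=0b +916.031ms=2b
2) 916.031ms=2b +183.206ms=2/5b
3) 1099.237ms=12/5b +366.412ms=4/5b
4) 1465.649ms=16/5b +183.206ms=2/5b
5) 1648.855ms=18/5b +183.206ms=2/5b
Σ=4b of 4 (131bpm 4/4) — PASS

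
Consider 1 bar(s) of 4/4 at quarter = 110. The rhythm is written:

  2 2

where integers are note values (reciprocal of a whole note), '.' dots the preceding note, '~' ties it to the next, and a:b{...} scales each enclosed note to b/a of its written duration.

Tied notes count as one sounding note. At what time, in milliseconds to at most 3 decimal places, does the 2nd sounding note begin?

note 2 onset = 2b = 1090.909ms

1. 0.0ms @ 0 + 1090.909ms (2)
2. 1090.909ms @ 2 + 1090.909ms (2)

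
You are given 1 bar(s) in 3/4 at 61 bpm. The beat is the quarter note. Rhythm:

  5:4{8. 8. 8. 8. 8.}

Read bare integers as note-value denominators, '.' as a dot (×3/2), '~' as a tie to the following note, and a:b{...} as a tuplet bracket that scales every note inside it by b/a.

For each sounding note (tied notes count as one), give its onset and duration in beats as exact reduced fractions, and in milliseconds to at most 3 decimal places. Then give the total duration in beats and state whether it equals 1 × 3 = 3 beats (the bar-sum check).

1) 0.0ms=0b +590.164ms=3/5b
2) 590.164ms=3/5b +590.164ms=3/5b
3) 1180.328ms=6/5b +590.164ms=3/5b
4) 1770.492ms=9/5b +590.164ms=3/5b
5) 2360.656ms=12/5b +590.164ms=3/5b
Σ=3b of 3 (61bpm 3/4) — PASS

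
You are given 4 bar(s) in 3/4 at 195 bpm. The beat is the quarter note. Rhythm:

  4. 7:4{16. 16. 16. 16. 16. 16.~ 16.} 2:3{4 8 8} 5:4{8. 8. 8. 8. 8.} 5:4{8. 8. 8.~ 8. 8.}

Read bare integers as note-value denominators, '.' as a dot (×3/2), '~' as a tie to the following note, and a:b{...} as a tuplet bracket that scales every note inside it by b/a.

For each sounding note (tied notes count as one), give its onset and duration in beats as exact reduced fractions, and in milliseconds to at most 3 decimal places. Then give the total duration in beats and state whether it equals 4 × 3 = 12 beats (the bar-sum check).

1) 0.0ms=0b +461.538ms=3/2b
2) 461.538ms=3/2b +65.934ms=3/14b
3) 527.473ms=12/7b +65.934ms=3/14b
4) 593.407ms=27/14b +65.934ms=3/14b
5) 659.341ms=15/7b +65.934ms=3/14b
6) 725.275ms=33/14b +65.934ms=3/14b
7) 791.209ms=18/7b +131.868ms=3/7b
8) 923.077ms=3b +461.538ms=3/2b
9) 1384.615ms=9/2b +230.769ms=3/4b
10) 1615.385ms=21/4b +230.769ms=3/4b
11) 1846.154ms=6b +184.615ms=3/5b
12) 2030.769ms=33/5b +184.615ms=3/5b
13) 2215.385ms=36/5b +184.615ms=3/5b
14) 2400.0ms=39/5b +184.615ms=3/5b
15) 2584.615ms=42/5b +184.615ms=3/5b
16) 2769.231ms=9b +184.615ms=3/5b
17) 2953.846ms=48/5b +184.615ms=3/5b
18) 3138.462ms=51/5b +369.231ms=6/5b
19) 3507.692ms=57/5b +184.615ms=3/5b
Σ=12b of 12 (195bpm 3/4) — PASS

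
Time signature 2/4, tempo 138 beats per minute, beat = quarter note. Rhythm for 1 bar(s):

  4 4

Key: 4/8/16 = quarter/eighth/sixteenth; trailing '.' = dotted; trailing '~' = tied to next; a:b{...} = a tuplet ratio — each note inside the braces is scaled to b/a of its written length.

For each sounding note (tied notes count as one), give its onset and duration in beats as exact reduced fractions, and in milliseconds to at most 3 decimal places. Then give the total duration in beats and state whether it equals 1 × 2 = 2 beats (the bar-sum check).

1) 0.0ms=0b +434.783ms=1b
2) 434.783ms=1b +434.783ms=1b
Σ=2b of 2 (138bpm 2/4) — PASS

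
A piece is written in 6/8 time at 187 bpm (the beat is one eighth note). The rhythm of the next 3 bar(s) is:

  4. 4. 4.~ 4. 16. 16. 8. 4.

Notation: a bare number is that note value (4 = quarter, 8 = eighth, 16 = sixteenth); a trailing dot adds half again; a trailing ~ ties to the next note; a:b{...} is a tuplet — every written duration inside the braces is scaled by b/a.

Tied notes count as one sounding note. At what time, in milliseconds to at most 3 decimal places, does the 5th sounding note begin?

note 5 onset = 51/4b = 4090.909ms

1. 0.0ms @ 0 + 962.567ms (3)
2. 962.567ms @ 3 + 962.567ms (3)
3. 1925.134ms @ 6 + 1925.134ms (6)
4. 3850.267ms @ 12 + 240.642ms (3/4)
5. 4090.909ms @ 51/4 + 240.642ms (3/4)
6. 4331.551ms @ 27/2 + 481.283ms (3/2)
7. 4812.834ms @ 15 + 962.567ms (3)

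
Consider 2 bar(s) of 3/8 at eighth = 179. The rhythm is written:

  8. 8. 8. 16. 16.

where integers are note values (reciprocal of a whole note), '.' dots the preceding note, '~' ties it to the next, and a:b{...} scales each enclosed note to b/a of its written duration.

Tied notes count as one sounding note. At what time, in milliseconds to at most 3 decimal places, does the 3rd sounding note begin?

note 3 onset = 3b = 1005.587ms

1. 0.0ms @ 0 + 502.793ms (3/2)
2. 502.793ms @ 3/2 + 502.793ms (3/2)
3. 1005.587ms @ 3 + 502.793ms (3/2)
4. 1508.38ms @ 9/2 + 251.397ms (3/4)
5. 1759.777ms @ 21/4 + 251.397ms (3/4)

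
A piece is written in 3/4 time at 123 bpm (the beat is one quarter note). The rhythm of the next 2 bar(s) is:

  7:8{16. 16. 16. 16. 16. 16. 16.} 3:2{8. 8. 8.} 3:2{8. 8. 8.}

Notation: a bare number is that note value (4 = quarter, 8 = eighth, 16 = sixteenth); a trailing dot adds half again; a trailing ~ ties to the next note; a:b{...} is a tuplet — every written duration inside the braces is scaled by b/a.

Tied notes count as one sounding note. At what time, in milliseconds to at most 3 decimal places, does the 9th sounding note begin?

note 9 onset = 7/2b = 1707.317ms

1. 0.0ms @ 0 + 209.059ms (3/7)
2. 209.059ms @ 3/7 + 209.059ms (3/7)
3. 418.118ms @ 6/7 + 209.059ms (3/7)
4. 627.178ms @ 9/7 + 209.059ms (3/7)
5. 836.237ms @ 12/7 + 209.059ms (3/7)
6. 1045.296ms @ 15/7 + 209.059ms (3/7)
7. 1254.355ms @ 18/7 + 209.059ms (3/7)
8. 1463.415ms @ 3 + 243.902ms (1/2)
9. 1707.317ms @ 7/2 + 243.902ms (1/2)
10. 1951.22ms @ 4 + 243.902ms (1/2)
11. 2195.122ms @ 9/2 + 243.902ms (1/2)
12. 2439.024ms @ 5 + 243.902ms (1/2)
13. 2682.927ms @ 11/2 + 243.902ms (1/2)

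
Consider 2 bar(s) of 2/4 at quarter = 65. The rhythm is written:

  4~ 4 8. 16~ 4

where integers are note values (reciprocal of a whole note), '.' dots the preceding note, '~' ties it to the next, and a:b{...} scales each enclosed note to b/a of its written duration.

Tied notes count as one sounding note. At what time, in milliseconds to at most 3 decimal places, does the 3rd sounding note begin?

note 3 onset = 11/4b = 2538.462ms

1. 0.0ms @ 0 + 1846.154ms (2)
2. 1846.154ms @ 2 + 692.308ms (3/4)
3. 2538.462ms @ 11/4 + 1153.846ms (5/4)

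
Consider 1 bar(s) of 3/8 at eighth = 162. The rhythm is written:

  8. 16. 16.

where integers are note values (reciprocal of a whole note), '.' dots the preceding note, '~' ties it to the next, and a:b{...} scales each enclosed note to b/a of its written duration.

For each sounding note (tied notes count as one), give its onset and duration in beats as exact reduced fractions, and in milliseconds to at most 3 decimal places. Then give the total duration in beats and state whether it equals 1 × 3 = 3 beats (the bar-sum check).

1) 0.0ms=0b +555.556ms=3/2b
2) 555.556ms=3/2b +277.778ms=3/4b
3) 833.333ms=9/4b +277.778ms=3/4b
Σ=3b of 3 (162bpm 3/8) — PASS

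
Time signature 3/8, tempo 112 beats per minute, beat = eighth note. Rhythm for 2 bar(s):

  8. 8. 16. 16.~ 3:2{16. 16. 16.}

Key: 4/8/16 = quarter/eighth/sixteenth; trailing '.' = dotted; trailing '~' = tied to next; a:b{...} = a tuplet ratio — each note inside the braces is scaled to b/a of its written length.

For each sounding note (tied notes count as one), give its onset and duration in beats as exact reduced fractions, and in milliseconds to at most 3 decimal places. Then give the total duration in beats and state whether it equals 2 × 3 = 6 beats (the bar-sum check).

1) 0.0ms=0b +803.571ms=3/2b
2) 803.571ms=3/2b +803.571ms=3/2b
3) 1607.143ms=3b +401.786ms=3/4b
4) 2008.929ms=15/4b +669.643ms=5/4b
5) 2678.571ms=5b +267.857ms=1/2b
6) 2946.429ms=11/2b +267.857ms=1/2b
Σ=6b of 6 (112bpm 3/8) — PASS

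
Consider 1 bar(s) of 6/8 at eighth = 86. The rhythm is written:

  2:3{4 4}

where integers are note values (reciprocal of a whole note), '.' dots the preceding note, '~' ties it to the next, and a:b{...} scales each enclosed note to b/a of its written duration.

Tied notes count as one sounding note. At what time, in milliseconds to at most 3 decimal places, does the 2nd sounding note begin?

1. 0.0ms @ 0 + 2093.023ms (3)
2. 2093.023ms @ 3 + 2093.023ms (3)

note 2 onset = 3b = 2093.023ms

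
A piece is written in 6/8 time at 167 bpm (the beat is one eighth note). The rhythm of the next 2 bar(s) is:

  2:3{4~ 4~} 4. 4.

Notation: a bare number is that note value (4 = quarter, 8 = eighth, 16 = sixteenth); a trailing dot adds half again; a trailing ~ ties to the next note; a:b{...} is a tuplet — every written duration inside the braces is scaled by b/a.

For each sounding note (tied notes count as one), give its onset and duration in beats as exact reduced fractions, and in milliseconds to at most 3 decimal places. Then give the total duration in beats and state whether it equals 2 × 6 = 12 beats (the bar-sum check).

1) 0.0ms=0b +3233.533ms=9b
2) 3233.533ms=9b +1077.844ms=3b
Σ=12b of 12 (167bpm 6/8) — PASS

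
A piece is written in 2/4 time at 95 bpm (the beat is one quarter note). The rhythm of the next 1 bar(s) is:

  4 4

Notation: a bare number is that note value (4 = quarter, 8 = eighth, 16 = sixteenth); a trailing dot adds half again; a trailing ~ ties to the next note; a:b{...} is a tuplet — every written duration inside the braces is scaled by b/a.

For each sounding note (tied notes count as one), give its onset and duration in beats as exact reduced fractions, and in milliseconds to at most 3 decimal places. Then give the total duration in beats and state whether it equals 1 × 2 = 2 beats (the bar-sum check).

1) 0.0ms=0b +631.579ms=1b
2) 631.579ms=1b +631.579ms=1b
Σ=2b of 2 (95bpm 2/4) — PASS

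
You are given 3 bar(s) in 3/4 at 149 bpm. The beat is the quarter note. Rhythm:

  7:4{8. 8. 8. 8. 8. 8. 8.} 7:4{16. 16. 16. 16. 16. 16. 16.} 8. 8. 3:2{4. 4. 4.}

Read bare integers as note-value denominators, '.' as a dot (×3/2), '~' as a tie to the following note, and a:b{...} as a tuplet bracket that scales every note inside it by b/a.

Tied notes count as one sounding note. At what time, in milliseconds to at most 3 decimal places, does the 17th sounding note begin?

note 17 onset = 6b = 2416.107ms

1. 0.0ms @ 0 + 172.579ms (3/7)
2. 172.579ms @ 3/7 + 172.579ms (3/7)
3. 345.158ms @ 6/7 + 172.579ms (3/7)
4. 517.737ms @ 9/7 + 172.579ms (3/7)
5. 690.316ms @ 12/7 + 172.579ms (3/7)
6. 862.895ms @ 15/7 + 172.579ms (3/7)
7. 1035.475ms @ 18/7 + 172.579ms (3/7)
8. 1208.054ms @ 3 + 86.29ms (3/14)
9. 1294.343ms @ 45/14 + 86.29ms (3/14)
10. 1380.633ms @ 24/7 + 86.29ms (3/14)
11. 1466.922ms @ 51/14 + 86.29ms (3/14)
12. 1553.212ms @ 27/7 + 86.29ms (3/14)
13. 1639.501ms @ 57/14 + 86.29ms (3/14)
14. 1725.791ms @ 30/7 + 86.29ms (3/14)
15. 1812.081ms @ 9/2 + 302.013ms (3/4)
16. 2114.094ms @ 21/4 + 302.013ms (3/4)
17. 2416.107ms @ 6 + 402.685ms (1)
18. 2818.792ms @ 7 + 402.685ms (1)
19. 3221.477ms @ 8 + 402.685ms (1)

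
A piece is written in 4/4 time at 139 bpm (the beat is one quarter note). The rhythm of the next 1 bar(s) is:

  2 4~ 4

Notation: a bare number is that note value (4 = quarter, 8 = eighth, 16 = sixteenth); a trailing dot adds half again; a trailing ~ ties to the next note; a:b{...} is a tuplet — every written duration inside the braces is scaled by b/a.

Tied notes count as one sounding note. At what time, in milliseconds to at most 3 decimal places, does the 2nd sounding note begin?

note 2 onset = 2b = 863.309ms

1. 0.0ms @ 0 + 863.309ms (2)
2. 863.309ms @ 2 + 863.309ms (2)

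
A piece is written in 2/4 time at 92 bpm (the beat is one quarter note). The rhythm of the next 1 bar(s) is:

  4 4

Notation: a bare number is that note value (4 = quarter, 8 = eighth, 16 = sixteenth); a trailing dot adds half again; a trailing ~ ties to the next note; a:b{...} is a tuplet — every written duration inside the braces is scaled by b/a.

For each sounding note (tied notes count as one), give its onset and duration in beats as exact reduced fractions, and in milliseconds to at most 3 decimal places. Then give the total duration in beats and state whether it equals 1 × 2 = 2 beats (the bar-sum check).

1) 0.0ms=0b +652.174ms=1b
2) 652.174ms=1b +652.174ms=1b
Σ=2b of 2 (92bpm 2/4) — PASS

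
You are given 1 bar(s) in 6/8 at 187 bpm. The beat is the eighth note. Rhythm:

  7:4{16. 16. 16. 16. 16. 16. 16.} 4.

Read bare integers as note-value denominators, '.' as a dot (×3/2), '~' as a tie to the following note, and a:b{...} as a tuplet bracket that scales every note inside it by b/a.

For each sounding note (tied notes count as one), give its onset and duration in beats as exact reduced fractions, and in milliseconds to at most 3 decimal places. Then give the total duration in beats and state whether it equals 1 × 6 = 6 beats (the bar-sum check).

1) 0.0ms=0b +137.51ms=3/7b
2) 137.51ms=3/7b +137.51ms=3/7b
3) 275.019ms=6/7b +137.51ms=3/7b
4) 412.529ms=9/7b +137.51ms=3/7b
5) 550.038ms=12/7b +137.51ms=3/7b
6) 687.548ms=15/7b +137.51ms=3/7b
7) 825.057ms=18/7b +137.51ms=3/7b
8) 962.567ms=3b +962.567ms=3b
Σ=6b of 6 (187bpm 6/8) — PASS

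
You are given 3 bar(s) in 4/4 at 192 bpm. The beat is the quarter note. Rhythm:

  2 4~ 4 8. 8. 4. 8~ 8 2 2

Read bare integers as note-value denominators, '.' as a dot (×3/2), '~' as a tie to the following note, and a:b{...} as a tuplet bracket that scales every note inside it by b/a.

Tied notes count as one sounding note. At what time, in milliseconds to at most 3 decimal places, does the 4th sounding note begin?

note 4 onset = 19/4b = 1484.375ms

1. 0.0ms @ 0 + 625.0ms (2)
2. 625.0ms @ 2 + 625.0ms (2)
3. 1250.0ms @ 4 + 234.375ms (3/4)
4. 1484.375ms @ 19/4 + 234.375ms (3/4)
5. 1718.75ms @ 11/2 + 468.75ms (3/2)
6. 2187.5ms @ 7 + 312.5ms (1)
7. 2500.0ms @ 8 + 625.0ms (2)
8. 3125.0ms @ 10 + 625.0ms (2)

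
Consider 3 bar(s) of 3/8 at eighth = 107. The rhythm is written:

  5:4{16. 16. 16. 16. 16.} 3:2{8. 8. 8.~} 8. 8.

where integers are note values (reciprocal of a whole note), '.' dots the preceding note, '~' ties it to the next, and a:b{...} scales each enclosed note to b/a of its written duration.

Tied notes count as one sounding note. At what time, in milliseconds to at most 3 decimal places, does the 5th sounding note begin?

note 5 onset = 12/5b = 1345.794ms

1. 0.0ms @ 0 + 336.449ms (3/5)
2. 336.449ms @ 3/5 + 336.449ms (3/5)
3. 672.897ms @ 6/5 + 336.449ms (3/5)
4. 1009.346ms @ 9/5 + 336.449ms (3/5)
5. 1345.794ms @ 12/5 + 336.449ms (3/5)
6. 1682.243ms @ 3 + 560.748ms (1)
7. 2242.991ms @ 4 + 560.748ms (1)
8. 2803.738ms @ 5 + 1401.869ms (5/2)
9. 4205.607ms @ 15/2 + 841.121ms (3/2)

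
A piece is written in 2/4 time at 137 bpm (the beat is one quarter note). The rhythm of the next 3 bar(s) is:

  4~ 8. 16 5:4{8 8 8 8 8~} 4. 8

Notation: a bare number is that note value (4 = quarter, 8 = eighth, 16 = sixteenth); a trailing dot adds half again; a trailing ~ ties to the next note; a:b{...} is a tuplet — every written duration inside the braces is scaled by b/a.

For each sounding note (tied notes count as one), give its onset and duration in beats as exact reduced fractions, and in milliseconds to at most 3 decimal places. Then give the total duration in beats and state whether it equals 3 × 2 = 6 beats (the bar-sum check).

1) 0.0ms=0b +766.423ms=7/4b
2) 766.423ms=7/4b +109.489ms=1/4b
3) 875.912ms=2b +175.182ms=2/5b
4) 1051.095ms=12/5b +175.182ms=2/5b
5) 1226.277ms=14/5b +175.182ms=2/5b
6) 1401.46ms=16/5b +175.182ms=2/5b
7) 1576.642ms=18/5b +832.117ms=19/10b
8) 2408.759ms=11/2b +218.978ms=1/2b
Σ=6b of 6 (137bpm 2/4) — PASS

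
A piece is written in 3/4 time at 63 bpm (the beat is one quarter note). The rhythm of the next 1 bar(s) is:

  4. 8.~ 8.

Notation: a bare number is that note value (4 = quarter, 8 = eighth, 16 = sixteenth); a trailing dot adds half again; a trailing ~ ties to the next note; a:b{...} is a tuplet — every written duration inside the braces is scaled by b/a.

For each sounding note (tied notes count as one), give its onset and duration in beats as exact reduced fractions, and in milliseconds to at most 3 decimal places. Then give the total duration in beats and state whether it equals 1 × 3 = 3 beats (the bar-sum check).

1) 0.0ms=0b +1428.571ms=3/2b
2) 1428.571ms=3/2b +1428.571ms=3/2b
Σ=3b of 3 (63bpm 3/4) — PASS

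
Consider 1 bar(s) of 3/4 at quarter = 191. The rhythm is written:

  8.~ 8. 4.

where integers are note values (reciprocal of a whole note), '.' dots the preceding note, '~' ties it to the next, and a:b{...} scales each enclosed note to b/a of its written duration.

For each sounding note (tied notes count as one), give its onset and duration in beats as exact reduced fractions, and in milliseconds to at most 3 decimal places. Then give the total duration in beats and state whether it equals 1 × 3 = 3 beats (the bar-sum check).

1) 0.0ms=0b +471.204ms=3/2b
2) 471.204ms=3/2b +471.204ms=3/2b
Σ=3b of 3 (191bpm 3/4) — PASS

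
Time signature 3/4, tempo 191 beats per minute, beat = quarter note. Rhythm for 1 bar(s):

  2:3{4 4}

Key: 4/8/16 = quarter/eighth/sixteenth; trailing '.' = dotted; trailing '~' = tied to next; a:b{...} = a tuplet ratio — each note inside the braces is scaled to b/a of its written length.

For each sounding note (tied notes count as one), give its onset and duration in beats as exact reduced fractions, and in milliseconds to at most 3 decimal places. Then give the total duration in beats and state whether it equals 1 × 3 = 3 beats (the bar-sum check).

1) 0.0ms=0b +471.204ms=3/2b
2) 471.204ms=3/2b +471.204ms=3/2b
Σ=3b of 3 (191bpm 3/4) — PASS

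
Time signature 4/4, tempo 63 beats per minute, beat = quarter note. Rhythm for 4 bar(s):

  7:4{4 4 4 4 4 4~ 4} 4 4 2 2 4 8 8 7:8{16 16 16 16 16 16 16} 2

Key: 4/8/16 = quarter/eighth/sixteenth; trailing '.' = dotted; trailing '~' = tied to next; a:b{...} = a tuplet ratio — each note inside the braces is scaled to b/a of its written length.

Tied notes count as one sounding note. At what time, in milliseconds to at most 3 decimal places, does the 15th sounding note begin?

1. 0.0ms @ 0 + 544.218ms (4/7)
2. 544.218ms @ 4/7 + 544.218ms (4/7)
3. 1088.435ms @ 8/7 + 544.218ms (4/7)
4. 1632.653ms @ 12/7 + 544.218ms (4/7)
5. 2176.871ms @ 16/7 + 544.218ms (4/7)
6. 2721.088ms @ 20/7 + 1088.435ms (8/7)
7. 3809.524ms @ 4 + 952.381ms (1)
8. 4761.905ms @ 5 + 952.381ms (1)
9. 5714.286ms @ 6 + 1904.762ms (2)
10. 7619.048ms @ 8 + 1904.762ms (2)
11. 9523.81ms @ 10 + 952.381ms (1)
12. 10476.19ms @ 11 + 476.19ms (1/2)
13. 10952.381ms @ 23/2 + 476.19ms (1/2)
14. 11428.571ms @ 12 + 272.109ms (2/7)
15. 11700.68ms @ 86/7 + 272.109ms (2/7)
16. 11972.789ms @ 88/7 + 272.109ms (2/7)
17. 12244.898ms @ 90/7 + 272.109ms (2/7)
18. 12517.007ms @ 92/7 + 272.109ms (2/7)
19. 12789.116ms @ 94/7 + 272.109ms (2/7)
20. 13061.224ms @ 96/7 + 272.109ms (2/7)
21. 13333.333ms @ 14 + 1904.762ms (2)

note 15 onset = 86/7b = 11700.68ms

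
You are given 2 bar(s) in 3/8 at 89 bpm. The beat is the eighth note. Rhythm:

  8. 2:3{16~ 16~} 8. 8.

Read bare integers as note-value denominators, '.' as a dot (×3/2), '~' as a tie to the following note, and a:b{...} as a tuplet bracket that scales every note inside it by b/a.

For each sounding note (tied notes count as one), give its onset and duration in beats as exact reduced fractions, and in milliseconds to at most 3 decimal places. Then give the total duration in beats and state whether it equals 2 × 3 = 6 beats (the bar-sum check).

1) 0.0ms=0b +1011.236ms=3/2b
2) 1011.236ms=3/2b +2022.472ms=3b
3) 3033.708ms=9/2b +1011.236ms=3/2b
Σ=6b of 6 (89bpm 3/8) — PASS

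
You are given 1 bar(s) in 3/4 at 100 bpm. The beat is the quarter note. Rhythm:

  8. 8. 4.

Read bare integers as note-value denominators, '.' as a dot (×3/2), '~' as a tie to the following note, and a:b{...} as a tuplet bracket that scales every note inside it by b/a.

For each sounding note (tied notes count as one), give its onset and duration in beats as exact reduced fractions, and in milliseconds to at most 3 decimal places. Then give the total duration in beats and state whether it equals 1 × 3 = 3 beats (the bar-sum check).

1) 0.0ms=0b +450.0ms=3/4b
2) 450.0ms=3/4b +450.0ms=3/4b
3) 900.0ms=3/2b +900.0ms=3/2b
Σ=3b of 3 (100bpm 3/4) — PASS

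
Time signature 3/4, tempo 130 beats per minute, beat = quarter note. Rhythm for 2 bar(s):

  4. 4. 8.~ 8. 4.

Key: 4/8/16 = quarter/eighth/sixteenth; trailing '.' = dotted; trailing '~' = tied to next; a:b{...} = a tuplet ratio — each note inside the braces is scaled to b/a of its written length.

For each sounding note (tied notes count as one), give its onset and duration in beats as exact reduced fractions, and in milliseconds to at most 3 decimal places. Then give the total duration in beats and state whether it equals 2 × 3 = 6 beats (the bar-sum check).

1) 0.0ms=0b +692.308ms=3/2b
2) 692.308ms=3/2b +692.308ms=3/2b
3) 1384.615ms=3b +692.308ms=3/2b
4) 2076.923ms=9/2b +692.308ms=3/2b
Σ=6b of 6 (130bpm 3/4) — PASS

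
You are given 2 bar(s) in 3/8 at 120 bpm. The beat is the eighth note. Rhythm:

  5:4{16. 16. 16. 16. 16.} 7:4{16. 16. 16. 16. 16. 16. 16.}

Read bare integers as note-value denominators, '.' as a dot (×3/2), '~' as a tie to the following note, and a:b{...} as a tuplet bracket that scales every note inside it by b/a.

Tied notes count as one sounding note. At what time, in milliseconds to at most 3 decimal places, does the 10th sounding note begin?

1. 0.0ms @ 0 + 300.0ms (3/5)
2. 300.0ms @ 3/5 + 300.0ms (3/5)
3. 600.0ms @ 6/5 + 300.0ms (3/5)
4. 900.0ms @ 9/5 + 300.0ms (3/5)
5. 1200.0ms @ 12/5 + 300.0ms (3/5)
6. 1500.0ms @ 3 + 214.286ms (3/7)
7. 1714.286ms @ 24/7 + 214.286ms (3/7)
8. 1928.571ms @ 27/7 + 214.286ms (3/7)
9. 2142.857ms @ 30/7 + 214.286ms (3/7)
10. 2357.143ms @ 33/7 + 214.286ms (3/7)
11. 2571.429ms @ 36/7 + 214.286ms (3/7)
12. 2785.714ms @ 39/7 + 214.286ms (3/7)

note 10 onset = 33/7b = 2357.143ms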